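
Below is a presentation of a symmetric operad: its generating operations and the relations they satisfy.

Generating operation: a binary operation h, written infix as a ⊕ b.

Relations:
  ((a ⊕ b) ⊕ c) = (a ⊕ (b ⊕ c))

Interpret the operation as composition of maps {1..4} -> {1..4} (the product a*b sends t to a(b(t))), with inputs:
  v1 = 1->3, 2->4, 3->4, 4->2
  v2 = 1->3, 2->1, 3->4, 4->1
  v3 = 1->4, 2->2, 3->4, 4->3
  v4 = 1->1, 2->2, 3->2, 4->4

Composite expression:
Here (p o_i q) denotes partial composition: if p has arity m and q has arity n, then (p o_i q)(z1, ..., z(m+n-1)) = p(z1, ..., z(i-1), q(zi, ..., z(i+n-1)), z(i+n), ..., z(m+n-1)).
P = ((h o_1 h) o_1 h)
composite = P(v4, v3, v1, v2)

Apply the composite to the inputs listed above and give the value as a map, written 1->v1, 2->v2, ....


1->2, 2->4, 3->2, 4->4


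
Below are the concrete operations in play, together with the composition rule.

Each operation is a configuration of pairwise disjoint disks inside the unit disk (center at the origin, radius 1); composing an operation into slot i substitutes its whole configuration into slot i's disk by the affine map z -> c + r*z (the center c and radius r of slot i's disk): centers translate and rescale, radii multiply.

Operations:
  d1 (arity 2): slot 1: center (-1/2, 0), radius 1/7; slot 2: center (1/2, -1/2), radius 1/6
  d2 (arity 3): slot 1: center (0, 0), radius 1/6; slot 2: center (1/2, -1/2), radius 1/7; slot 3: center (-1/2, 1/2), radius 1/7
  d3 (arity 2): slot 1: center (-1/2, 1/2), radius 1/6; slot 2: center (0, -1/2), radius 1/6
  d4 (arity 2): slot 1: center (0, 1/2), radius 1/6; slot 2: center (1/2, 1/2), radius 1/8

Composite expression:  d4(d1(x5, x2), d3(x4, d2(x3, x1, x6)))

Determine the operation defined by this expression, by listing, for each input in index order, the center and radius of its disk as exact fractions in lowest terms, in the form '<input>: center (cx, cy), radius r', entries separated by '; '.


Below d4, radii multiply path by path; the x-disk centers shift.
x5: after 2 affine steps, its disk has center (-1/12, 1/2), radius 1/42
x2: after 2 affine steps, its disk has center (1/12, 5/12), radius 1/36
x4: after 2 affine steps, its disk has center (7/16, 9/16), radius 1/48
x3: after 3 affine steps, its disk has center (1/2, 7/16), radius 1/288
x1: after 3 affine steps, its disk has center (49/96, 41/96), radius 1/336
x6: after 3 affine steps, its disk has center (47/96, 43/96), radius 1/336

x1: center (49/96, 41/96), radius 1/336; x2: center (1/12, 5/12), radius 1/36; x3: center (1/2, 7/16), radius 1/288; x4: center (7/16, 9/16), radius 1/48; x5: center (-1/12, 1/2), radius 1/42; x6: center (47/96, 43/96), radius 1/336


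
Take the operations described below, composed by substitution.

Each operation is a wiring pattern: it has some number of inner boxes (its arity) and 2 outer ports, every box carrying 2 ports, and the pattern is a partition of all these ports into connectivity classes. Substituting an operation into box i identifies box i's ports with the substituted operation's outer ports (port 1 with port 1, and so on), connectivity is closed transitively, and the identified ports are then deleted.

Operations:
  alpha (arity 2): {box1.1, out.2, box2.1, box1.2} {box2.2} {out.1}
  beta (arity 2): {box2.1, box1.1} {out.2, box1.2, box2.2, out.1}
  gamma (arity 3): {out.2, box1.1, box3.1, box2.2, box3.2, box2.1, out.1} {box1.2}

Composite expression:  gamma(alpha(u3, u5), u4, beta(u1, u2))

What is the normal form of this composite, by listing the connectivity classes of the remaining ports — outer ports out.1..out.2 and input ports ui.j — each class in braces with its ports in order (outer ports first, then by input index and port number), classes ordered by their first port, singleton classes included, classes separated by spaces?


{out.1, out.2, u1.2, u2.2, u4.1, u4.2} {u1.1, u2.1} {u3.1, u3.2, u5.1} {u5.2}


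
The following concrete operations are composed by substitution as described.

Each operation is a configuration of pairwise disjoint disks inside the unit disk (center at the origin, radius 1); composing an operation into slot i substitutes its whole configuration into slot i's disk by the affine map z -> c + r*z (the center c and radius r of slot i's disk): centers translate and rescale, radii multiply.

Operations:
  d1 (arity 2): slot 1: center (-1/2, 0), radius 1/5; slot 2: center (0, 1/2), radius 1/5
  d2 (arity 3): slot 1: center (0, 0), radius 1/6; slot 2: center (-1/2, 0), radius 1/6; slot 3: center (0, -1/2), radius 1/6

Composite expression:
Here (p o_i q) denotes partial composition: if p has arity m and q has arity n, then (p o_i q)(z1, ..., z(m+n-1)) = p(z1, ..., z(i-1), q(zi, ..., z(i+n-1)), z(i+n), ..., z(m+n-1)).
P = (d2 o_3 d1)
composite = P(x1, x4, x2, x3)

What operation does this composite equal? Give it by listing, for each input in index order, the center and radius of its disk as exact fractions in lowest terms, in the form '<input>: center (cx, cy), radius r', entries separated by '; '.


x1: center (0, 0), radius 1/6; x2: center (-1/12, -1/2), radius 1/30; x3: center (0, -5/12), radius 1/30; x4: center (-1/2, 0), radius 1/6


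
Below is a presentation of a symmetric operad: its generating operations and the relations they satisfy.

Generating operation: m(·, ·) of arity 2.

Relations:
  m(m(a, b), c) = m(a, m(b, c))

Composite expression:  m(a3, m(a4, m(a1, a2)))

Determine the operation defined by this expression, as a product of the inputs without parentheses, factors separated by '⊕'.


All parenthesizations of m agree; list the a-inputs left to right.
m(a1, a2) unparenthesizes to a1 ⊕ a2
m(a4, m(a1, a2)) unparenthesizes to a4 ⊕ a1 ⊕ a2
m(a3, m(a4, m(a1, a2))) unparenthesizes to a3 ⊕ a4 ⊕ a1 ⊕ a2

a3 ⊕ a4 ⊕ a1 ⊕ a2


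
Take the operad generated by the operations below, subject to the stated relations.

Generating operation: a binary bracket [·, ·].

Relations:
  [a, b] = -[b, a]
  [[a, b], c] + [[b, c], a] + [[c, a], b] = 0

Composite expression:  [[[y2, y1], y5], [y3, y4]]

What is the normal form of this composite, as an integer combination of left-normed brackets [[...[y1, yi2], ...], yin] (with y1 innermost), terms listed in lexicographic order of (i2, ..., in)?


Left-normed coefficients sit on the y1-initial expansion words.
Composite bracket: [[[y2, y1], y5], [y3, y4]]
The bracket unfolds into 16 signed words via [a, b] = ab - ba (2^4 = 16).
Coefficients come from the y1-initial words:
  y1y2y5y3y4 (sign -1) contributes -[[[[y1, y2], y5], y3], y4]
  y1y2y5y4y3 (sign +1) contributes +[[[[y1, y2], y5], y4], y3]

-[[[[y1, y2], y5], y3], y4] + [[[[y1, y2], y5], y4], y3]


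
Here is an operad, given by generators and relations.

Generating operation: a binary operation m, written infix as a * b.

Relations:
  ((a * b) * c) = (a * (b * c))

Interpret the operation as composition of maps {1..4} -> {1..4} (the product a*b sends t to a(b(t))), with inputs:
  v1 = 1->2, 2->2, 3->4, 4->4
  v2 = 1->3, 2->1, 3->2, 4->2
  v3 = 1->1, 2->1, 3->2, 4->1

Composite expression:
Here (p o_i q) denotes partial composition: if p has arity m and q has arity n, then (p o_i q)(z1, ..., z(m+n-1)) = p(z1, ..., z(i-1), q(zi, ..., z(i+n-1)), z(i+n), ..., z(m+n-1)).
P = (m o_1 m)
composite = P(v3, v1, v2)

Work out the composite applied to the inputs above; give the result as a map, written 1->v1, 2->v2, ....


(v3 * v1) = 1->1, 2->1, 3->1, 4->1
((v3 * v1) * v2) = 1->1, 2->1, 3->1, 4->1

1->1, 2->1, 3->1, 4->1


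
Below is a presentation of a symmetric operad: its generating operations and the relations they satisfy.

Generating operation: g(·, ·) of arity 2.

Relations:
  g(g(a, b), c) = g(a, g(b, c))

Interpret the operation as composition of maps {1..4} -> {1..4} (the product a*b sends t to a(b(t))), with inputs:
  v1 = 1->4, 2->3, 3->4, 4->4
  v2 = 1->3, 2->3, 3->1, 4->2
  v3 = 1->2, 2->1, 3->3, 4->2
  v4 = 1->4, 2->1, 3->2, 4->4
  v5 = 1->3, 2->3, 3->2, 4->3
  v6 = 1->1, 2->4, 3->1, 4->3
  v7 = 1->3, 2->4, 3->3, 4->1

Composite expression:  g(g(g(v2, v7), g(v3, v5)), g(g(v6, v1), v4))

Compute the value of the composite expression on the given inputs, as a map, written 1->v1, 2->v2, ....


1->1, 2->1, 3->1, 4->1

g(v2, v7) = 1->1, 2->2, 3->1, 4->3
g(v3, v5) = 1->3, 2->3, 3->1, 4->3
g(g(v2, v7), g(v3, v5)) = 1->1, 2->1, 3->1, 4->1
g(v6, v1) = 1->3, 2->1, 3->3, 4->3
g(g(v6, v1), v4) = 1->3, 2->3, 3->1, 4->3
g(g(g(v2, v7), g(v3, v5)), g(g(v6, v1), v4)) = 1->1, 2->1, 3->1, 4->1


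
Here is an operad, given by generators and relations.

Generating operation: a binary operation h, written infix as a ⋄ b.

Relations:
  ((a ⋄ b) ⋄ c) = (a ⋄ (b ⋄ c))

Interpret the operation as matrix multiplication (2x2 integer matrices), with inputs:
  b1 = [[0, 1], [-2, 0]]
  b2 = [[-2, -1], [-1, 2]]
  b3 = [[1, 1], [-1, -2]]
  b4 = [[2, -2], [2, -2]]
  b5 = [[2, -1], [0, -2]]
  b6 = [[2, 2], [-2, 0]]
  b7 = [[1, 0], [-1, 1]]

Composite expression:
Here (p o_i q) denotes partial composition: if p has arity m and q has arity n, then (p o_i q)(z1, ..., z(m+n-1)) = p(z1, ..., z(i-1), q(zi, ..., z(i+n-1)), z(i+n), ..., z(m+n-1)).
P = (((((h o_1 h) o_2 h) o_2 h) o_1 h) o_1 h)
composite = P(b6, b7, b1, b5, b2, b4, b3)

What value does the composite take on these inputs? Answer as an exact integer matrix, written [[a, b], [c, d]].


[[112, 168], [16, 24]]

(b6 ⋄ b7) = [[0, 2], [-2, 0]]
((b6 ⋄ b7) ⋄ b1) = [[-4, 0], [0, -2]]
(b5 ⋄ b2) = [[-3, -4], [2, -4]]
((b5 ⋄ b2) ⋄ b4) = [[-14, 14], [-4, 4]]
(((b6 ⋄ b7) ⋄ b1) ⋄ ((b5 ⋄ b2) ⋄ b4)) = [[56, -56], [8, -8]]
((((b6 ⋄ b7) ⋄ b1) ⋄ ((b5 ⋄ b2) ⋄ b4)) ⋄ b3) = [[112, 168], [16, 24]]


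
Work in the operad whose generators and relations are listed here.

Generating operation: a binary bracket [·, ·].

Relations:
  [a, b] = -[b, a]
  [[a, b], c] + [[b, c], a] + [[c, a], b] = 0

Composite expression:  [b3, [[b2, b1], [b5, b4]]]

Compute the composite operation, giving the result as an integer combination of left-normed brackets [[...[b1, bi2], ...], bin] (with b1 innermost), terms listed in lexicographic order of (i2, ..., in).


-[[[[b1, b2], b4], b5], b3] + [[[[b1, b2], b5], b4], b3]

Left-normed coefficients sit on the b1-initial expansion words.
Composite bracket: [b3, [[b2, b1], [b5, b4]]]
The bracket unfolds into 16 signed words via [a, b] = ab - ba (2^4 = 16).
Only words starting with b1 matter:
  from b1b2b4b5b3, sign -1: term -[[[[b1, b2], b4], b5], b3]
  from b1b2b5b4b3, sign +1: term +[[[[b1, b2], b5], b4], b3]


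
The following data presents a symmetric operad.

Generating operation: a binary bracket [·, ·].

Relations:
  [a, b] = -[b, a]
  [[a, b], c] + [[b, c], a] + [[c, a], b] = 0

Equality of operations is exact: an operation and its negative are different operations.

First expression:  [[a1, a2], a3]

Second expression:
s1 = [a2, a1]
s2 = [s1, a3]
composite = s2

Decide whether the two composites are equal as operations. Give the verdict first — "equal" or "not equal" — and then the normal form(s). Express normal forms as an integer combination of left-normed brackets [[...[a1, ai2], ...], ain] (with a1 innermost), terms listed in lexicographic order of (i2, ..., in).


not equal — first [[a1, a2], a3], second -[[a1, a2], a3]

The first expression reduces to [[a1, a2], a3]
The second expression reduces to -[[a1, a2], a3]
The forms do not match — not equal.


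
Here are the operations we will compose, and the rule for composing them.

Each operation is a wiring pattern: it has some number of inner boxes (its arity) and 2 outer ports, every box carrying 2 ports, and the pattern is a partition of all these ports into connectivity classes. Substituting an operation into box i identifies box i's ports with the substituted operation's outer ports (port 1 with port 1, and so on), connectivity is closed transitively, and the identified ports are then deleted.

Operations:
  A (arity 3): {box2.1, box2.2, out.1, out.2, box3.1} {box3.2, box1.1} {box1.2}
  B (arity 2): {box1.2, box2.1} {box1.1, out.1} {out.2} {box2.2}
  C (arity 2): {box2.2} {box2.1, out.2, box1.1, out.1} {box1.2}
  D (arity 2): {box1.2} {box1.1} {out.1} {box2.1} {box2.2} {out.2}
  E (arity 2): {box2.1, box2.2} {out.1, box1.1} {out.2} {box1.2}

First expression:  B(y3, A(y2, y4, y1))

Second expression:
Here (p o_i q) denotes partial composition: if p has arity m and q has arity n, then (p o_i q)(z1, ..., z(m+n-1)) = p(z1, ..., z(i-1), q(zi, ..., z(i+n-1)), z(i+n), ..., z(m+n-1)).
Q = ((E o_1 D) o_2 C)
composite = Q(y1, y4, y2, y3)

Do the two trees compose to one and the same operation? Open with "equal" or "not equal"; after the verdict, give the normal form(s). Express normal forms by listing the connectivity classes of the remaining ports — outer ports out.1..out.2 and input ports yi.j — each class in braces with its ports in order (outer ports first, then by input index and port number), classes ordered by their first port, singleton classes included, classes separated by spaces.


not equal — first {out.1, y3.1} {out.2} {y1.1, y3.2, y4.1, y4.2} {y1.2, y2.1} {y2.2}, second {out.1} {out.2} {y1.1} {y1.2} {y2.1, y4.1} {y2.2} {y3.1, y3.2} {y4.2}

The first expression, normalized: {out.1, y3.1} {out.2} {y1.1, y3.2, y4.1, y4.2} {y1.2, y2.1} {y2.2}
The second expression, normalized: {out.1} {out.2} {y1.1} {y1.2} {y2.1, y4.1} {y2.2} {y3.1, y3.2} {y4.2}
The normal forms differ: not equal.


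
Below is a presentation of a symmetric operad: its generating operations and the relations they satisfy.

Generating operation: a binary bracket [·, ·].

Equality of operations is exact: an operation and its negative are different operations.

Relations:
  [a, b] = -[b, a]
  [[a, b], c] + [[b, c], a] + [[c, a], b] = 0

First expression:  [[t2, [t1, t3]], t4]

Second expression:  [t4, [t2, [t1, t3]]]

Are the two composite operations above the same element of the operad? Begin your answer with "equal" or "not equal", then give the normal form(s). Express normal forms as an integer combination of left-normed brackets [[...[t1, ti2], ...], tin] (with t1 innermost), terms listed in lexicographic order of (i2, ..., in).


not equal; the first gives -[[[t1, t3], t2], t4] and the second [[[t1, t3], t2], t4]


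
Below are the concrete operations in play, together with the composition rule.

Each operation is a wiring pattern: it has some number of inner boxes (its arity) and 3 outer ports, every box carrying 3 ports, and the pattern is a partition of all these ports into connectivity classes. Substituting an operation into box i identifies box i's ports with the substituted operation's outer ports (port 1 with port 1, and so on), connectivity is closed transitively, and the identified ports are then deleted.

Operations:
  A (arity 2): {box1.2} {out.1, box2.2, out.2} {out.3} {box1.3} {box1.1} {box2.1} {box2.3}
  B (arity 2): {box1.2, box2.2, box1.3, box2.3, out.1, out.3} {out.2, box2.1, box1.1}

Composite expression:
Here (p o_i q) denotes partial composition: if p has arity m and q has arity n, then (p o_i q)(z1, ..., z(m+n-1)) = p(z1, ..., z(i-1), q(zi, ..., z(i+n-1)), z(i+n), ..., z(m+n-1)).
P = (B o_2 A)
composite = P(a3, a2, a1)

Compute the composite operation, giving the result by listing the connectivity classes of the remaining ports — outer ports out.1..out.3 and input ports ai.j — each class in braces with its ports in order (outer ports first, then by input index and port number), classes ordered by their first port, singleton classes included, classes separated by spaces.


{out.1, out.2, out.3, a1.2, a3.1, a3.2, a3.3} {a1.1} {a1.3} {a2.1} {a2.2} {a2.3}

Reachability decides: close wires over B-identified ports.
the subtree at A composes to {out.1, out.2, a1.2} {out.3} {a1.1} {a1.3} {a2.1} {a2.2} {a2.3} on (a2, a1); out.j = own outer ports
the subtree at B composes to {out.1, out.2, out.3, a1.2, a3.1, a3.2, a3.3} {a1.1} {a1.3} {a2.1} {a2.2} {a2.3} on (a3, a2, a1); out.j = own outer ports


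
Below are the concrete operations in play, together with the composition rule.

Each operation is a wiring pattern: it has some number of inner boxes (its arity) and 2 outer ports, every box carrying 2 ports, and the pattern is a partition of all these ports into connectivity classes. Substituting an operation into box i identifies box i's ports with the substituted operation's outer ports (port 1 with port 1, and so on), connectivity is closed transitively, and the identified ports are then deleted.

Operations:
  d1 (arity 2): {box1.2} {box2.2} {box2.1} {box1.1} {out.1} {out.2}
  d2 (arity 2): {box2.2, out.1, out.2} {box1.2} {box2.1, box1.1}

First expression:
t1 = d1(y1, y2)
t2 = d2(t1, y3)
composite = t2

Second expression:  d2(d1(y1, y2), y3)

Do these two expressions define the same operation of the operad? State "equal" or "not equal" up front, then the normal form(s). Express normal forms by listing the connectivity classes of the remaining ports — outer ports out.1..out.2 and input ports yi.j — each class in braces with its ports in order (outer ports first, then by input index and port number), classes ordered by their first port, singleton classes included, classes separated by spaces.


equal; both compose to {out.1, out.2, y3.2} {y1.1} {y1.2} {y2.1} {y2.2} {y3.1}

In normal form, the first expression is {out.1, out.2, y3.2} {y1.1} {y1.2} {y2.1} {y2.2} {y3.1}
In normal form, the second expression is {out.1, out.2, y3.2} {y1.1} {y1.2} {y2.1} {y2.2} {y3.1}
The forms coincide; equal.


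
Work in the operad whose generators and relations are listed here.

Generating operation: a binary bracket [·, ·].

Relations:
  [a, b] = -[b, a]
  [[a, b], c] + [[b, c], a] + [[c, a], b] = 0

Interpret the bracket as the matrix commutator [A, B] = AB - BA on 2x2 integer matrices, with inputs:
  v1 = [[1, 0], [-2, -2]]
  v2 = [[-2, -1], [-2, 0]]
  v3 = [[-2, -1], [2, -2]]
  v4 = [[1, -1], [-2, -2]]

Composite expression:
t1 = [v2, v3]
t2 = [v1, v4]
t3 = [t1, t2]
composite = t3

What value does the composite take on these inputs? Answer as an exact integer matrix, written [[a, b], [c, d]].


[[12, 32], [-16, -12]]


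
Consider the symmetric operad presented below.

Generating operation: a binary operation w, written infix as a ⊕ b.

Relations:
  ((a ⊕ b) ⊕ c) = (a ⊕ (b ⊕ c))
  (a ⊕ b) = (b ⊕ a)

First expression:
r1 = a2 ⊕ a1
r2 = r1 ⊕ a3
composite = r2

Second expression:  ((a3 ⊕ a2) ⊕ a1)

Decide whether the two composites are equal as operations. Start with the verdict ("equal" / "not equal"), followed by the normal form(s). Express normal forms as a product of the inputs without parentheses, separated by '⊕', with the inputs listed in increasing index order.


equal; the common form is a1 ⊕ a2 ⊕ a3


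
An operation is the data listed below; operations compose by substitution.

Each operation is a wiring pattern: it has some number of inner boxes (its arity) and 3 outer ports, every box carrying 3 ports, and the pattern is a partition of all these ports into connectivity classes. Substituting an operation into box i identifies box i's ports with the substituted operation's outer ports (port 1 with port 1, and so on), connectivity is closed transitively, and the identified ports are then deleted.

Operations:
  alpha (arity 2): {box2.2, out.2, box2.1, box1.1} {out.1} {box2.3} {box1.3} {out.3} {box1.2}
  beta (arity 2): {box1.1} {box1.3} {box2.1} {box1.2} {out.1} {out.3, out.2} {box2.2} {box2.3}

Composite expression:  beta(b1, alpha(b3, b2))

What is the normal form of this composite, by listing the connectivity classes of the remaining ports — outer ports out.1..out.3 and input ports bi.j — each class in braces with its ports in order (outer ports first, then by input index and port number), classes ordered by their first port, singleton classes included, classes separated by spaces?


Two ports join when wires chain via beta-identified ports.
stage alpha: inputs (b3, b2), connectivity {out.1} {out.2, b2.1, b2.2, b3.1} {out.3} {b2.3} {b3.2} {b3.3}, out.j its boundary
stage beta: inputs (b1, b3, b2), connectivity {out.1} {out.2, out.3} {b1.1} {b1.2} {b1.3} {b2.1, b2.2, b3.1} {b2.3} {b3.2} {b3.3}, out.j its boundary

{out.1} {out.2, out.3} {b1.1} {b1.2} {b1.3} {b2.1, b2.2, b3.1} {b2.3} {b3.2} {b3.3}


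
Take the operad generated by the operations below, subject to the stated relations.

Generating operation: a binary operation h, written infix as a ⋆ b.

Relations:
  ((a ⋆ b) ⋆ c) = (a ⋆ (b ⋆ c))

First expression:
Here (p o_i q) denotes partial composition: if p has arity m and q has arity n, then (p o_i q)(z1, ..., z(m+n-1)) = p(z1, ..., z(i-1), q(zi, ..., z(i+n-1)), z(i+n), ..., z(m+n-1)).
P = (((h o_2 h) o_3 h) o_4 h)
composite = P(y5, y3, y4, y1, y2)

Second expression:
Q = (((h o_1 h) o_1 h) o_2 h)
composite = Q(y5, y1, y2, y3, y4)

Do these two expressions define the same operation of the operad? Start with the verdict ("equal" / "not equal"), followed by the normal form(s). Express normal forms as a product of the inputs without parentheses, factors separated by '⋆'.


not equal — first y5 ⋆ y3 ⋆ y4 ⋆ y1 ⋆ y2, second y5 ⋆ y1 ⋆ y2 ⋆ y3 ⋆ y4


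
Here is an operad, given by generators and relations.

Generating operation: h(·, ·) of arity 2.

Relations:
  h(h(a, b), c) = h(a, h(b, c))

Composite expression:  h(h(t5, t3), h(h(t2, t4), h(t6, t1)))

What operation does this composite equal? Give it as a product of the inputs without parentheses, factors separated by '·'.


t5 · t3 · t2 · t4 · t6 · t1


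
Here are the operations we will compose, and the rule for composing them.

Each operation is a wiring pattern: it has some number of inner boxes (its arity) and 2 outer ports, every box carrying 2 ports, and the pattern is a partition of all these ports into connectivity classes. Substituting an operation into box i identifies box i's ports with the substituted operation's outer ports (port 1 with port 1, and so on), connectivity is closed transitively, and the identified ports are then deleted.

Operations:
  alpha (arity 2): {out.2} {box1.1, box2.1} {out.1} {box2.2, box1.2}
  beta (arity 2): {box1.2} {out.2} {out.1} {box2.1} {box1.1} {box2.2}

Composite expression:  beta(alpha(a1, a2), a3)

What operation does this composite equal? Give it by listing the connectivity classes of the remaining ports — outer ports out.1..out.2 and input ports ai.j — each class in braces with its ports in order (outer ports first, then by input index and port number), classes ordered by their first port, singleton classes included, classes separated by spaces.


{out.1} {out.2} {a1.1, a2.1} {a1.2, a2.2} {a3.1} {a3.2}

Two ports join when wires chain via beta-identified ports.
after alpha, the pattern on (a1, a2) reads {out.1} {out.2} {a1.1, a2.1} {a1.2, a2.2} (out.j = its outer ports)
after beta, the pattern on (a1, a2, a3) reads {out.1} {out.2} {a1.1, a2.1} {a1.2, a2.2} {a3.1} {a3.2} (out.j = its outer ports)


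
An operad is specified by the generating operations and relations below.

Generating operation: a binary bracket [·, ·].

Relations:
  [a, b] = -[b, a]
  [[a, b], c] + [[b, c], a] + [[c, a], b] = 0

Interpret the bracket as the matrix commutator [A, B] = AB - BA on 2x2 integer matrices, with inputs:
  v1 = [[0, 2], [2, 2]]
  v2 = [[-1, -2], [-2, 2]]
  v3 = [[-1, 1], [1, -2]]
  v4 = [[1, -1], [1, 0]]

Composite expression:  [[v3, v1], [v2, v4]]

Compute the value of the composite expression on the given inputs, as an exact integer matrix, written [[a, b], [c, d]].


[[24, 32], [32, -24]]

[v3, v1] = [[0, 4], [-4, 0]]
[v2, v4] = [[-4, 5], [1, 4]]
[[v3, v1], [v2, v4]] = [[24, 32], [32, -24]]


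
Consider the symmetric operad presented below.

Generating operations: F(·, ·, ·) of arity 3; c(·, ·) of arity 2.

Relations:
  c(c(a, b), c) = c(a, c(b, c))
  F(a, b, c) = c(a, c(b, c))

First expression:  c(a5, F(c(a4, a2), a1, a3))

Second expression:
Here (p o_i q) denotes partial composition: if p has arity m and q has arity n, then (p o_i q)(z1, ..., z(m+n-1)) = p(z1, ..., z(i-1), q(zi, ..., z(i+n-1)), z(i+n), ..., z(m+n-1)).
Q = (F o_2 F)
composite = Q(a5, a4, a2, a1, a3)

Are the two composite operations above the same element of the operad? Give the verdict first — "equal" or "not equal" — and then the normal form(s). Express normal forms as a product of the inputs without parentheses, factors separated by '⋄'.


equal — both sides give a5 ⋄ a4 ⋄ a2 ⋄ a1 ⋄ a3

Normal form of the first expression: a5 ⋄ a4 ⋄ a2 ⋄ a1 ⋄ a3
Normal form of the second expression: a5 ⋄ a4 ⋄ a2 ⋄ a1 ⋄ a3
The forms coincide; equal.


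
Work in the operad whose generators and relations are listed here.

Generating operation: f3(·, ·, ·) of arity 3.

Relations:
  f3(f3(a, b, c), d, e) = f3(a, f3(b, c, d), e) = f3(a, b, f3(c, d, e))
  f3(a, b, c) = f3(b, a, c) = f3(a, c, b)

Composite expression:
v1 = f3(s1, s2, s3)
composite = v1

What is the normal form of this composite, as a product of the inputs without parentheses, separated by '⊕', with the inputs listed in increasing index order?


Both nesting and order wash out for f3; what remains is which s's occur.
f3(s1, s2, s3) collapses to s1 ⊕ s2 ⊕ s3
reordering the factors by index: s1 ⊕ s2 ⊕ s3

s1 ⊕ s2 ⊕ s3


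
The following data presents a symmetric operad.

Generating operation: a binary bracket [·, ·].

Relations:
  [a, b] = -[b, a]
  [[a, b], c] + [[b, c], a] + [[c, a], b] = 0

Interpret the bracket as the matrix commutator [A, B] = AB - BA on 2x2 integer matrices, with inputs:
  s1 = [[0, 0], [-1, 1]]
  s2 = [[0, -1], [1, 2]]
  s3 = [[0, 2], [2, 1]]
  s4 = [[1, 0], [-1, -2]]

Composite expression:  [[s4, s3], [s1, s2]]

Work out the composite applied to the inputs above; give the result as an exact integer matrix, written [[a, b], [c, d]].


[[23, 16], [-2, -23]]

[s4, s3] = [[2, 6], [-5, -2]]
[s1, s2] = [[-1, 1], [3, 1]]
[[s4, s3], [s1, s2]] = [[23, 16], [-2, -23]]


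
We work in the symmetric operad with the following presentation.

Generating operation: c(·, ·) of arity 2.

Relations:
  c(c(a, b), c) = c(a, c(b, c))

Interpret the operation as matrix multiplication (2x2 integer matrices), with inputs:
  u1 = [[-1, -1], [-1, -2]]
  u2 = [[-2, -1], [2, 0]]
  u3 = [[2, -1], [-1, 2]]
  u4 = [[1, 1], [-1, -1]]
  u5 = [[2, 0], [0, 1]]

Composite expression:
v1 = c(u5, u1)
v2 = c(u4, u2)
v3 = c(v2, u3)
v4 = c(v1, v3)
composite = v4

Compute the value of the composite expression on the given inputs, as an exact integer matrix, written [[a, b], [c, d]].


c(u5, u1) = [[-2, -2], [-1, -2]]
c(u4, u2) = [[0, -1], [0, 1]]
c(c(u4, u2), u3) = [[1, -2], [-1, 2]]
c(c(u5, u1), c(c(u4, u2), u3)) = [[0, 0], [1, -2]]

[[0, 0], [1, -2]]


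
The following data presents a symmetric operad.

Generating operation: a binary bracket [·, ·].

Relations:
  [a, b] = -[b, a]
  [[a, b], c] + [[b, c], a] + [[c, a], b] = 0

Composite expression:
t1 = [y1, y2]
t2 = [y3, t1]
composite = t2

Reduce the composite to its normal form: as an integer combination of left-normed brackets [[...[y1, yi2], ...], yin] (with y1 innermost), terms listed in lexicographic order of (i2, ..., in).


-[[y1, y2], y3]


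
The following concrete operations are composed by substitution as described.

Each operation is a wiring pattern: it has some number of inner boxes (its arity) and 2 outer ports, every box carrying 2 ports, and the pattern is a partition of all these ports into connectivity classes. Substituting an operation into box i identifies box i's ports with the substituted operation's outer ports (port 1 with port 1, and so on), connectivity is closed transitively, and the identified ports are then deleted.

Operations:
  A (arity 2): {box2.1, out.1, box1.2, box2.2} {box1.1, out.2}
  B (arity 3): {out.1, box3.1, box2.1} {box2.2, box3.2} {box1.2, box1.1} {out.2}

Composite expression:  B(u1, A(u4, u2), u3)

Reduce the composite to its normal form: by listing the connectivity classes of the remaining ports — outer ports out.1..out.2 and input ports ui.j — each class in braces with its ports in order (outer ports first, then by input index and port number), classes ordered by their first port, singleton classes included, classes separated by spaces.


Reachability decides: close wires over B-identified ports.
composing A on (u4, u2), with out.j its own outer ports: {out.1, u2.1, u2.2, u4.2} {out.2, u4.1}
composing B on (u1, u4, u2, u3), with out.j its own outer ports: {out.1, u2.1, u2.2, u3.1, u4.2} {out.2} {u1.1, u1.2} {u3.2, u4.1}

{out.1, u2.1, u2.2, u3.1, u4.2} {out.2} {u1.1, u1.2} {u3.2, u4.1}


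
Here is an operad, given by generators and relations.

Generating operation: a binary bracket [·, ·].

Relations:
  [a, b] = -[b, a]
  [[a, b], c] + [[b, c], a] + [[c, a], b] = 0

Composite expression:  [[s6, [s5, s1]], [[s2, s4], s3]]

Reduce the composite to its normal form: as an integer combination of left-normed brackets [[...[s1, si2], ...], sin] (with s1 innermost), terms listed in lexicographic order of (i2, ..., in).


A multilinear Lie element is pinned by s1-initial words (s1 innermost).
Composite bracket: [[s6, [s5, s1]], [[s2, s4], s3]]
Expanding via [a, b] = ab - ba: 32 signed words (2^5 = 32).
Keep just the words that open with s1:
  s1s5s6s2s4s3 appears with sign +1, giving the term +[[[[[s1, s5], s6], s2], s4], s3]
  s1s5s6s3s2s4 appears with sign -1, giving the term -[[[[[s1, s5], s6], s3], s2], s4]
  s1s5s6s3s4s2 appears with sign +1, giving the term +[[[[[s1, s5], s6], s3], s4], s2]
  s1s5s6s4s2s3 appears with sign -1, giving the term -[[[[[s1, s5], s6], s4], s2], s3]

[[[[[s1, s5], s6], s2], s4], s3] - [[[[[s1, s5], s6], s3], s2], s4] + [[[[[s1, s5], s6], s3], s4], s2] - [[[[[s1, s5], s6], s4], s2], s3]


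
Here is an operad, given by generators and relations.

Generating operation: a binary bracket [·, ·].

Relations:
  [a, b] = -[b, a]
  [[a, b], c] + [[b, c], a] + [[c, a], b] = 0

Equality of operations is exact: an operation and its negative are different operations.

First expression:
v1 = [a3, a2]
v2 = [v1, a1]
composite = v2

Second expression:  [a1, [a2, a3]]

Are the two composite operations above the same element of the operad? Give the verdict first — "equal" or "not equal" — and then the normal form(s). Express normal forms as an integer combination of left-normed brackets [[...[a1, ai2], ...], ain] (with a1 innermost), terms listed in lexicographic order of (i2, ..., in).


equal: each reduces to [[a1, a2], a3] - [[a1, a3], a2]

In normal form, the first expression is [[a1, a2], a3] - [[a1, a3], a2]
In normal form, the second expression is [[a1, a2], a3] - [[a1, a3], a2]
The forms coincide; equal.


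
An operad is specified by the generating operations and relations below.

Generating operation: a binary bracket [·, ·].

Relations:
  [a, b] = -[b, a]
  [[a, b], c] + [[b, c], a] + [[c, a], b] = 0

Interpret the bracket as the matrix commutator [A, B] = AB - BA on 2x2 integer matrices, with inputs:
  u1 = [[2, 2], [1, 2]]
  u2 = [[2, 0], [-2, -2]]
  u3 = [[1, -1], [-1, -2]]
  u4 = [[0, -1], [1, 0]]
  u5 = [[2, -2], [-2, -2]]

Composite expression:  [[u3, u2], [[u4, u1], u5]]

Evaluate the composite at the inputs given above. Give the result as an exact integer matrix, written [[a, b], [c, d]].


[[-72, 48], [48, 72]]

[u3, u2] = [[2, 4], [2, -2]]
[u4, u1] = [[-3, 0], [0, 3]]
[[u4, u1], u5] = [[0, 12], [-12, 0]]
[[u3, u2], [[u4, u1], u5]] = [[-72, 48], [48, 72]]


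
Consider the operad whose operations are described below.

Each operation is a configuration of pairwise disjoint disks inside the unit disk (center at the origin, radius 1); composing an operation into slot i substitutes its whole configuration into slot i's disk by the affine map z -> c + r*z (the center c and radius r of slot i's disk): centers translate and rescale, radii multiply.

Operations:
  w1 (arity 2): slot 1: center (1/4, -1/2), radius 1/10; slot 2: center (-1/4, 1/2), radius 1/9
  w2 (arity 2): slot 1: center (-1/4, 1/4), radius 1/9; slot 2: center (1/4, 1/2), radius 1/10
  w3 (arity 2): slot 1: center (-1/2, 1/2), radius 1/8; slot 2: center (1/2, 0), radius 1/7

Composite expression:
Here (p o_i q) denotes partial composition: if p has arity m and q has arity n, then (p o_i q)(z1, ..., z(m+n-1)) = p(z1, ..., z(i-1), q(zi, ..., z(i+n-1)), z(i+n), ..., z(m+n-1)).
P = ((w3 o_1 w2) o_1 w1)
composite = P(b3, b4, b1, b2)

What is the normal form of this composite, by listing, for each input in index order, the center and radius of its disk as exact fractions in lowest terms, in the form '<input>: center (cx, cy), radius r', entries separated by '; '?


b1: center (-15/32, 9/16), radius 1/80; b2: center (1/2, 0), radius 1/7; b3: center (-19/36, 151/288), radius 1/720; b4: center (-77/144, 155/288), radius 1/648

Follow each b-input down from w3: c' goes to c + r*c', radius to r*r'.
input b3: composing its 3 substitution steps yields center (-19/36, 151/288), radius 1/720
input b4: composing its 3 substitution steps yields center (-77/144, 155/288), radius 1/648
input b1: composing its 2 substitution steps yields center (-15/32, 9/16), radius 1/80
input b2: composing its 1 substitution step yields center (1/2, 0), radius 1/7


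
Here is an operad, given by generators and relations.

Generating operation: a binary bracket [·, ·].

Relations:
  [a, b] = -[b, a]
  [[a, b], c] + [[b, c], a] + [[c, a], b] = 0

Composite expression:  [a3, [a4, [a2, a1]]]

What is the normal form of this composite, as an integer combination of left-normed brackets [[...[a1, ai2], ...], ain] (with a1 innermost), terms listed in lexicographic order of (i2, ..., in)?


Skip Jacobi rewriting: expand, keep a1-initial words, read off terms.
Composite bracket: [a3, [a4, [a2, a1]]]
Full expansion: 8 signed words from ab - ba (2^3 = 8).
The a1-initial words carry the normal form:
  from a1a2a4a3, sign -1: term -[[[a1, a2], a4], a3]

-[[[a1, a2], a4], a3]


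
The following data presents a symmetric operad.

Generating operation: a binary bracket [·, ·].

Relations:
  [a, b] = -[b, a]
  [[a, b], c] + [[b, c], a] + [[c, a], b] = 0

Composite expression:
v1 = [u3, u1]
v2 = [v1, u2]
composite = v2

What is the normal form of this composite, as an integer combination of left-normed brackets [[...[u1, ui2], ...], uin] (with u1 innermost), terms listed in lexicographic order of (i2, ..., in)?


-[[u1, u3], u2]

A multilinear Lie element is pinned by u1-initial words (u1 innermost).
Composite bracket: [[u3, u1], u2]
Full expansion: 4 signed words from ab - ba (2^2 = 4).
Only words starting with u1 matter:
  u1u3u2 appears with sign -1, giving the term -[[u1, u3], u2]


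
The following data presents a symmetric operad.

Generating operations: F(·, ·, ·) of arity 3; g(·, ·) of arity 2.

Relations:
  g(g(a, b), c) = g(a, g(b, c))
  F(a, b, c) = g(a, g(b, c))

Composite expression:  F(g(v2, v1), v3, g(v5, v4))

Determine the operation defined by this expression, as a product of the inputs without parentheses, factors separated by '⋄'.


The F-tree's shape is irrelevant; the v-reading-order decides.
g(v2, v1) flattens to v2 ⋄ v1
g(v5, v4) flattens to v5 ⋄ v4
F(g(v2, v1), v3, g(v5, v4)) flattens to v2 ⋄ v1 ⋄ v3 ⋄ v5 ⋄ v4

v2 ⋄ v1 ⋄ v3 ⋄ v5 ⋄ v4


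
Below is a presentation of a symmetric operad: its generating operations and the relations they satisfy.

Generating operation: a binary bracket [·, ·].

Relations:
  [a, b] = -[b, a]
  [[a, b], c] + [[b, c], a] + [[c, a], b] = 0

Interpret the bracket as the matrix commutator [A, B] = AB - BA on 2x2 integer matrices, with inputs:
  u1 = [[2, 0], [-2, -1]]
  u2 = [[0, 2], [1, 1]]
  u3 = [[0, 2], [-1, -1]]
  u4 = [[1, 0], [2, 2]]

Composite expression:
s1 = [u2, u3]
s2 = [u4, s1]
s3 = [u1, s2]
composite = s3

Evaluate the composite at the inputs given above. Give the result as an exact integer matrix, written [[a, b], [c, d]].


[[8, 12], [16, -8]]


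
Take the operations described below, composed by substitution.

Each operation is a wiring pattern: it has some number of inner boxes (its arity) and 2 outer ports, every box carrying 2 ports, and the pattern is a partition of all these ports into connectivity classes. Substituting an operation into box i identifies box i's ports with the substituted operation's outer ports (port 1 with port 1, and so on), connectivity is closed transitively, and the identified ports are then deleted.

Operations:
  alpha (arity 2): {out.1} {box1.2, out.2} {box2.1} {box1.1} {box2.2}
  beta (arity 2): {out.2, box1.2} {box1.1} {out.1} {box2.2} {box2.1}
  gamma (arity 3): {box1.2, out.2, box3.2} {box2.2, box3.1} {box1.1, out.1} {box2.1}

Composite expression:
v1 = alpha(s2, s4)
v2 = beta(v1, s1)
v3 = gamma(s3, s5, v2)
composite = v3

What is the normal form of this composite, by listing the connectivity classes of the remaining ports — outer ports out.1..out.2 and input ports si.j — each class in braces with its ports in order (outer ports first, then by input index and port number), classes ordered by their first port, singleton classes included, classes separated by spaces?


{out.1, s3.1} {out.2, s2.2, s3.2} {s1.1} {s1.2} {s2.1} {s4.1} {s4.2} {s5.1} {s5.2}

Substituting into gamma glues patterns; closure does the rest.
after alpha, the pattern on (s2, s4) reads {out.1} {out.2, s2.2} {s2.1} {s4.1} {s4.2} (out.j = its outer ports)
after beta, the pattern on (s2, s4, s1) reads {out.1} {out.2, s2.2} {s1.1} {s1.2} {s2.1} {s4.1} {s4.2} (out.j = its outer ports)
after gamma, the pattern on (s3, s5, s2, s4, s1) reads {out.1, s3.1} {out.2, s2.2, s3.2} {s1.1} {s1.2} {s2.1} {s4.1} {s4.2} {s5.1} {s5.2} (out.j = its outer ports)


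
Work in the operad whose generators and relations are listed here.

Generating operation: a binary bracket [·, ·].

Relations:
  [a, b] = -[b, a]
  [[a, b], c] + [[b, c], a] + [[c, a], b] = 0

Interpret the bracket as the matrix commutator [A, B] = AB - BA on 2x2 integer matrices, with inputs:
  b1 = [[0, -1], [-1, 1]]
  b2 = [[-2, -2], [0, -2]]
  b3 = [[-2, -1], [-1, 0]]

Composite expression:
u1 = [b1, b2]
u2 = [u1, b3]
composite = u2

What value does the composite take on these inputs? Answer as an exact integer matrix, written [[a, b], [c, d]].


[[-2, 8], [-4, 2]]


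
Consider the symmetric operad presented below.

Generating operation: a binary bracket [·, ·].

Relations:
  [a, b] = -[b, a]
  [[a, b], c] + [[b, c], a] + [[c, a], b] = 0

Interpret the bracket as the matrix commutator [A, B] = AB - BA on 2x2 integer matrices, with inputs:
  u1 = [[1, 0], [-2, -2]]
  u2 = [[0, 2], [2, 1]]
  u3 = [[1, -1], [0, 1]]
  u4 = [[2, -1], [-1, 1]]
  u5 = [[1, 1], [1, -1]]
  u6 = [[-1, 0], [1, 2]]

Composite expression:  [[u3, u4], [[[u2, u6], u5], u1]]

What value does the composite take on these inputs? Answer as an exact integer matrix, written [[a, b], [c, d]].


[[2, 16], [-4, -2]]


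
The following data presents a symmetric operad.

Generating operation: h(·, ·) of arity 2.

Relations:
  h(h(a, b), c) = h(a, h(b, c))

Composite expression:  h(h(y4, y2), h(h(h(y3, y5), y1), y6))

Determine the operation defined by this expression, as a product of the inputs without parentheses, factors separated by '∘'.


y4 ∘ y2 ∘ y3 ∘ y5 ∘ y1 ∘ y6

Key point: h is associative — brackets drop, the y-order remains.
h(y4, y2) spells out as y4 ∘ y2
h(y3, y5) spells out as y3 ∘ y5
h(h(y3, y5), y1) spells out as y3 ∘ y5 ∘ y1
h(h(h(y3, y5), y1), y6) spells out as y3 ∘ y5 ∘ y1 ∘ y6
h(h(y4, y2), h(h(h(y3, y5), y1), y6)) spells out as y4 ∘ y2 ∘ y3 ∘ y5 ∘ y1 ∘ y6


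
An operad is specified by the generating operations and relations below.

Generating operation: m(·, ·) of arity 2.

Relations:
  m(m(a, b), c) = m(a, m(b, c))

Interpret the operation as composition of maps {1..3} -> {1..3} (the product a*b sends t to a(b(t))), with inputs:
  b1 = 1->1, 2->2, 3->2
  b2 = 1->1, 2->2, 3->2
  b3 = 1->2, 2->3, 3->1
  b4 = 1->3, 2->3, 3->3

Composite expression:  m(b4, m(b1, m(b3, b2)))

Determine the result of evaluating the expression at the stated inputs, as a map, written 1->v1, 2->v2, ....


m(b3, b2) = 1->2, 2->3, 3->3
m(b1, m(b3, b2)) = 1->2, 2->2, 3->2
m(b4, m(b1, m(b3, b2))) = 1->3, 2->3, 3->3

1->3, 2->3, 3->3


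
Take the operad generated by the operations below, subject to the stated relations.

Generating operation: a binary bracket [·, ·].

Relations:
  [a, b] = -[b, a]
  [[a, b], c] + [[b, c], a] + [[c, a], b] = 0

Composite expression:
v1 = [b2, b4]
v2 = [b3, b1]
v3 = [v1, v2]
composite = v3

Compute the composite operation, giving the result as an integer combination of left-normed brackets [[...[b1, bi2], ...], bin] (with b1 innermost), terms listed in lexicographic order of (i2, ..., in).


[[[b1, b3], b2], b4] - [[[b1, b3], b4], b2]

Skip Jacobi rewriting: expand, keep b1-initial words, read off terms.
Composite bracket: [[b2, b4], [b3, b1]]
Applying ab - ba throughout gives 8 signed words (2^3 = 8).
Words beginning with b1 determine it all:
  word b1b3b2b4 has sign +1, contributing +[[[b1, b3], b2], b4]
  word b1b3b4b2 has sign -1, contributing -[[[b1, b3], b4], b2]
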